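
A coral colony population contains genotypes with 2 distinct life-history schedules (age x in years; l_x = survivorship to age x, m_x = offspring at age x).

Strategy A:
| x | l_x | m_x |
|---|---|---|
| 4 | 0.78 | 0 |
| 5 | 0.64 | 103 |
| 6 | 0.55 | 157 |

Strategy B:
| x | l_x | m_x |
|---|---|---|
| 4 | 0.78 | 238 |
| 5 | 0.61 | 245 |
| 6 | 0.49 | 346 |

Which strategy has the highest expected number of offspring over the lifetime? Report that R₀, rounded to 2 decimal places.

504.63

Strategy A: R₀ = 0.78×0 + 0.64×103 + 0.55×157 = 152.2700
Strategy B: R₀ = 0.78×238 + 0.61×245 + 0.49×346 = 504.6300
Highest R₀: strategy B with 504.6300.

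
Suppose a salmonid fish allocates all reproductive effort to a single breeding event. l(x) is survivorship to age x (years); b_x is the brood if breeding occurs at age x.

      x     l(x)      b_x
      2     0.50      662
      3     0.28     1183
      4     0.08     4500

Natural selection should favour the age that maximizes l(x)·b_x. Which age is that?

Expected offspring if breeding at age x = l(x) × b_x:
  age 2: 0.50 × 662 = 331.000
  age 3: 0.28 × 1183 = 331.240
  age 4: 0.08 × 4500 = 360.000
Maximum at age 4 (360.000).

4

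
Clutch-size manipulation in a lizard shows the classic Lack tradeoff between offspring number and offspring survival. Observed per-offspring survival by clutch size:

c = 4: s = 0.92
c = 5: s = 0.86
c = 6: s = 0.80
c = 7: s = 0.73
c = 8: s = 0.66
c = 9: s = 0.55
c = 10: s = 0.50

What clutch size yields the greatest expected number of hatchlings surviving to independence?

Expected hatchlings surviving to independence = c × s(c):
  c=4: 4 × 0.92 = 3.680
  c=5: 5 × 0.86 = 4.300
  c=6: 6 × 0.80 = 4.800
  c=7: 7 × 0.73 = 5.110
  c=8: 8 × 0.66 = 5.280
  c=9: 9 × 0.55 = 4.950
  c=10: 10 × 0.50 = 5.000
Maximum at c = 8 (5.280 hatchlings surviving to independence).

8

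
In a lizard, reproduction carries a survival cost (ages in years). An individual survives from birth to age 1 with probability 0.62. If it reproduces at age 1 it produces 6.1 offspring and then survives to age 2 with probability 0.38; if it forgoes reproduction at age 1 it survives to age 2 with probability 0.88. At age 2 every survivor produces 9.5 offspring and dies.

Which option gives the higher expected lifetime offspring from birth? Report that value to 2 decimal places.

breed at age 1: R₀ = 0.62 × (6.1 + 0.38 × 9.5) = 0.62 × 9.7100 = 6.0202
delay to age 2: R₀ = 0.62 × (0.88 × 9.5) = 0.62 × 8.3600 = 5.1832
Higher: breed at age 1 (6.0202).

6.02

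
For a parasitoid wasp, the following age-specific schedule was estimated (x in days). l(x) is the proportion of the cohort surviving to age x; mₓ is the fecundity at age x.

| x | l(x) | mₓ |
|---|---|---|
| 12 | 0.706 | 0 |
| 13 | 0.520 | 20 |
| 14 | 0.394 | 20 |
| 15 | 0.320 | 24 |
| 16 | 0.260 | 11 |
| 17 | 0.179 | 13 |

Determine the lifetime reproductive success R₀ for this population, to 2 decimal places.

31.15

R₀ = Σ l(x) mₓ:
  age 12: 0.706 × 0 = 0.0000
  age 13: 0.520 × 20 = 10.4000
  age 14: 0.394 × 20 = 7.8800
  age 15: 0.320 × 24 = 7.6800
  age 16: 0.260 × 11 = 2.8600
  age 17: 0.179 × 13 = 2.3270
R₀ = 0.0000 + 10.4000 + 7.8800 + 7.6800 + 2.8600 + 2.3270 = 31.1470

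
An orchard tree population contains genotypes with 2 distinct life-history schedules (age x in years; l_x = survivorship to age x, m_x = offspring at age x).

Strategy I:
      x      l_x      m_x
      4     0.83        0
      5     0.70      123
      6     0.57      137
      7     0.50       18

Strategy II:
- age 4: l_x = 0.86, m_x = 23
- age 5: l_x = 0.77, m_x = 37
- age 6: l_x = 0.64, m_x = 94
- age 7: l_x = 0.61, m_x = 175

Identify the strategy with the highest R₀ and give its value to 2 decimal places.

215.18

Strategy I: R₀ = 0.83×0 + 0.70×123 + 0.57×137 + 0.50×18 = 173.1900
Strategy II: R₀ = 0.86×23 + 0.77×37 + 0.64×94 + 0.61×175 = 215.1800
Highest R₀: strategy II with 215.1800.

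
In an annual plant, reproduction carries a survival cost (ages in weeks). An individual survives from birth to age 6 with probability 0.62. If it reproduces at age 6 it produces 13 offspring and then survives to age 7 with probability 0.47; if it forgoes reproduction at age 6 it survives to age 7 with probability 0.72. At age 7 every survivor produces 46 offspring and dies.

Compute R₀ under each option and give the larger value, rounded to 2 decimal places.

breed at age 6: R₀ = 0.62 × (13 + 0.47 × 46) = 0.62 × 34.6200 = 21.4644
delay to age 7: R₀ = 0.62 × (0.72 × 46) = 0.62 × 33.1200 = 20.5344
Higher: breed at age 6 (21.4644).

21.46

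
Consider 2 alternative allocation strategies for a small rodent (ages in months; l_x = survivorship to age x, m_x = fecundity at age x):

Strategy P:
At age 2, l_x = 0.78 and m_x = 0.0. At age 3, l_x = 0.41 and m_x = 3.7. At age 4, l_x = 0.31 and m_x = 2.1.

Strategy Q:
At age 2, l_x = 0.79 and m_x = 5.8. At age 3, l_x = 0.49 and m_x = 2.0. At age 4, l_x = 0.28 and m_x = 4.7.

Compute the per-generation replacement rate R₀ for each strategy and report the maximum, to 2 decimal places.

Strategy P: R₀ = 0.78×0.0 + 0.41×3.7 + 0.31×2.1 = 2.1680
Strategy Q: R₀ = 0.79×5.8 + 0.49×2.0 + 0.28×4.7 = 6.8780
Highest R₀: strategy Q with 6.8780.

6.88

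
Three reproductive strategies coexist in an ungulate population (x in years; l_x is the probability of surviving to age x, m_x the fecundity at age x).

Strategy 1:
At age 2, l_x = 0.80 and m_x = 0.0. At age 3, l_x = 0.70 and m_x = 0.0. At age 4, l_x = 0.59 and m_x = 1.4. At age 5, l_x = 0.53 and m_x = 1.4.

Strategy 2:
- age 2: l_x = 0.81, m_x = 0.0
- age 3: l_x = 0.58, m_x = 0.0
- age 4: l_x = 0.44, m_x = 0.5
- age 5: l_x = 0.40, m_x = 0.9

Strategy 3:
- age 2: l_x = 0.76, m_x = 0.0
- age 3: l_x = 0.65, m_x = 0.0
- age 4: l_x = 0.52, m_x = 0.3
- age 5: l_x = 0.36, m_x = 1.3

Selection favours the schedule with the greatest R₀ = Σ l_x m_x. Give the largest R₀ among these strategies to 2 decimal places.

Strategy 1: R₀ = 0.80×0.0 + 0.70×0.0 + 0.59×1.4 + 0.53×1.4 = 1.5680
Strategy 2: R₀ = 0.81×0.0 + 0.58×0.0 + 0.44×0.5 + 0.40×0.9 = 0.5800
Strategy 3: R₀ = 0.76×0.0 + 0.65×0.0 + 0.52×0.3 + 0.36×1.3 = 0.6240
Highest R₀: strategy 1 with 1.5680.

1.57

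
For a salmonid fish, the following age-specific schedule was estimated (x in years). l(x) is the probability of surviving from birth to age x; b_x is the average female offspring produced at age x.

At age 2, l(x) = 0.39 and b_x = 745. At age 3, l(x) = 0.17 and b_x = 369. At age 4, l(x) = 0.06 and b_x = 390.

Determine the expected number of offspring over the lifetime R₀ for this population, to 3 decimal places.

R₀ = Σ l(x) b_x:
  age 2: 0.39 × 745 = 290.5500
  age 3: 0.17 × 369 = 62.7300
  age 4: 0.06 × 390 = 23.4000
R₀ = 290.5500 + 62.7300 + 23.4000 = 376.6800

376.680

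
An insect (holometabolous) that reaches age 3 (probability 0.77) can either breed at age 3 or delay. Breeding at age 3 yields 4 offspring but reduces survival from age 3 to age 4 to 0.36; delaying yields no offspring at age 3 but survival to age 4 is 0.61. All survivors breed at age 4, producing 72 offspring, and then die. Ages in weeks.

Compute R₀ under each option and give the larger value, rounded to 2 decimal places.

33.82

breed at age 3: R₀ = 0.77 × (4 + 0.36 × 72) = 0.77 × 29.9200 = 23.0384
delay to age 4: R₀ = 0.77 × (0.61 × 72) = 0.77 × 43.9200 = 33.8184
Higher: delay to age 4 (33.8184).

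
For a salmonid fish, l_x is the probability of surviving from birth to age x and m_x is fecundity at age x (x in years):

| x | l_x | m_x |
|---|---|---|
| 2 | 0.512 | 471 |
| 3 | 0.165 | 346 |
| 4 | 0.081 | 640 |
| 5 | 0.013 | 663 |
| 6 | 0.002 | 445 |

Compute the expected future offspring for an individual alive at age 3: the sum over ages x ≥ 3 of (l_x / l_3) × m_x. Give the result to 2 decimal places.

l_3 = 0.165. Conditional survival from age 3 to x is l_x / l_3.
  x=3: (0.165/0.165) × 346 = 346.0000
  x=4: (0.081/0.165) × 640 = 314.1818
  x=5: (0.013/0.165) × 663 = 52.2364
  x=6: (0.002/0.165) × 445 = 5.3939
Sum = 346.0000 + 314.1818 + 52.2364 + 5.3939 = 717.8121

717.81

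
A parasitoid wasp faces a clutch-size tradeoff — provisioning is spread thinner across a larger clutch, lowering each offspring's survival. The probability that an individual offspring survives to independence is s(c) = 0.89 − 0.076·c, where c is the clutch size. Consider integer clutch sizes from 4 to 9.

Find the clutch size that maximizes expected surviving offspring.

6

Expected surviving offspring = c × s(c):
  c=4: 4 × 0.586 = 2.344
  c=5: 5 × 0.510 = 2.550
  c=6: 6 × 0.434 = 2.604
  c=7: 7 × 0.358 = 2.506
  c=8: 8 × 0.282 = 2.256
  c=9: 9 × 0.206 = 1.854
Maximum at c = 6 (2.604 surviving offspring).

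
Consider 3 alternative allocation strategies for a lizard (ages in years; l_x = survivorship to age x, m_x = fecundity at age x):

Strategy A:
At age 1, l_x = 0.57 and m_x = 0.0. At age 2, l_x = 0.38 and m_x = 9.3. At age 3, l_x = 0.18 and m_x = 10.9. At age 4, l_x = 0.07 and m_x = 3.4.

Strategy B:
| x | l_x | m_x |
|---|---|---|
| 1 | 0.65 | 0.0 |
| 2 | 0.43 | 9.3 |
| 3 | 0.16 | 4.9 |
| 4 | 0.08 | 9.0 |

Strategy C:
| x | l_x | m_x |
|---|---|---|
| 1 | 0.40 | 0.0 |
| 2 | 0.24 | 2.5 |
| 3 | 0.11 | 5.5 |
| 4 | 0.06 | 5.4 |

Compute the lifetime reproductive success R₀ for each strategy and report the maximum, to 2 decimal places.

Strategy A: R₀ = 0.57×0.0 + 0.38×9.3 + 0.18×10.9 + 0.07×3.4 = 5.7340
Strategy B: R₀ = 0.65×0.0 + 0.43×9.3 + 0.16×4.9 + 0.08×9.0 = 5.5030
Strategy C: R₀ = 0.40×0.0 + 0.24×2.5 + 0.11×5.5 + 0.06×5.4 = 1.5290
Highest R₀: strategy A with 5.7340.

5.73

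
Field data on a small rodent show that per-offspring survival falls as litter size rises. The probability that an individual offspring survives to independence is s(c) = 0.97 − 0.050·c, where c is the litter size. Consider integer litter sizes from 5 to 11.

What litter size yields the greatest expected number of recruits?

10

Expected recruits = c × s(c):
  c=5: 5 × 0.720 = 3.600
  c=6: 6 × 0.670 = 4.020
  c=7: 7 × 0.620 = 4.340
  c=8: 8 × 0.570 = 4.560
  c=9: 9 × 0.520 = 4.680
  c=10: 10 × 0.470 = 4.700
  c=11: 11 × 0.420 = 4.620
Maximum at c = 10 (4.700 recruits).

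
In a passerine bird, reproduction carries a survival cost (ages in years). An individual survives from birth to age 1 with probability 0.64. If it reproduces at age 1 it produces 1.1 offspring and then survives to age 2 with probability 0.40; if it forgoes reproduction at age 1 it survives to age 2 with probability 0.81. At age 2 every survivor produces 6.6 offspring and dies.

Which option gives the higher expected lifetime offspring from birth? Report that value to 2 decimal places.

breed at age 1: R₀ = 0.64 × (1.1 + 0.40 × 6.6) = 0.64 × 3.7400 = 2.3936
delay to age 2: R₀ = 0.64 × (0.81 × 6.6) = 0.64 × 5.3460 = 3.4214
Higher: delay to age 2 (3.4214).

3.42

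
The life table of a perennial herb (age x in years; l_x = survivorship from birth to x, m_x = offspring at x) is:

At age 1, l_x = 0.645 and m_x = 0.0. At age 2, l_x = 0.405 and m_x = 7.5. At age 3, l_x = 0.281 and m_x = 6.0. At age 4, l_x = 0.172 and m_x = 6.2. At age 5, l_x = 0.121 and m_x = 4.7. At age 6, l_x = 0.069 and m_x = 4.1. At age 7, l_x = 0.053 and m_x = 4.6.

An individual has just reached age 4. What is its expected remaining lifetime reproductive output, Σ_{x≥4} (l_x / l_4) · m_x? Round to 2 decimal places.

12.57

l_4 = 0.172. Conditional survival from age 4 to x is l_x / l_4.
  x=4: (0.172/0.172) × 6.2 = 6.2000
  x=5: (0.121/0.172) × 4.7 = 3.3064
  x=6: (0.069/0.172) × 4.1 = 1.6448
  x=7: (0.053/0.172) × 4.6 = 1.4174
Sum = 6.2000 + 3.3064 + 1.6448 + 1.4174 = 12.5686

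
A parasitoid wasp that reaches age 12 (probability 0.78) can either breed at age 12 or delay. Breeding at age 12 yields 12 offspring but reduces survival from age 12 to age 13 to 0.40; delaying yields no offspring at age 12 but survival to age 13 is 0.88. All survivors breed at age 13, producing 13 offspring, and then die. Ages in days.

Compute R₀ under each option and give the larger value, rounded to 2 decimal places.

breed at age 12: R₀ = 0.78 × (12 + 0.40 × 13) = 0.78 × 17.2000 = 13.4160
delay to age 13: R₀ = 0.78 × (0.88 × 13) = 0.78 × 11.4400 = 8.9232
Higher: breed at age 12 (13.4160).

13.42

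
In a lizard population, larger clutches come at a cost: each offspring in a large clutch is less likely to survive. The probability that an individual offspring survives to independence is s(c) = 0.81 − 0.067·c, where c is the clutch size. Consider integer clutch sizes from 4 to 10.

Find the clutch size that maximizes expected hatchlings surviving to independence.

Expected hatchlings surviving to independence = c × s(c):
  c=4: 4 × 0.542 = 2.168
  c=5: 5 × 0.475 = 2.375
  c=6: 6 × 0.408 = 2.448
  c=7: 7 × 0.341 = 2.387
  c=8: 8 × 0.274 = 2.192
  c=9: 9 × 0.207 = 1.863
  c=10: 10 × 0.140 = 1.400
Maximum at c = 6 (2.448 hatchlings surviving to independence).

6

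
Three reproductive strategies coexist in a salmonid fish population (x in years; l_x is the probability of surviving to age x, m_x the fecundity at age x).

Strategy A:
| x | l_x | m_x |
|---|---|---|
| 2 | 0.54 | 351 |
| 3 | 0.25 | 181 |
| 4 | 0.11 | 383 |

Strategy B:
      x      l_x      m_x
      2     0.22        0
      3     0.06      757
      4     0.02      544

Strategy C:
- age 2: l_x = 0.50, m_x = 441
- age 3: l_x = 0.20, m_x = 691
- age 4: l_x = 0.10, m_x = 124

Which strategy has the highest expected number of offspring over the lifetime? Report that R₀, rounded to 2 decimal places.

371.10

Strategy A: R₀ = 0.54×351 + 0.25×181 + 0.11×383 = 276.9200
Strategy B: R₀ = 0.22×0 + 0.06×757 + 0.02×544 = 56.3000
Strategy C: R₀ = 0.50×441 + 0.20×691 + 0.10×124 = 371.1000
Highest R₀: strategy C with 371.1000.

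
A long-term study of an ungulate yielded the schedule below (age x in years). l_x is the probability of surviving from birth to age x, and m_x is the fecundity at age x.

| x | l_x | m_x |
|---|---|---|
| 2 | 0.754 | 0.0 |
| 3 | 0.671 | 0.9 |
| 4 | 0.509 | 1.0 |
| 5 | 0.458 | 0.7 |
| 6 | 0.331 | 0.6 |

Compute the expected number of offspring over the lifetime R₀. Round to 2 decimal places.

R₀ = Σ l_x m_x:
  age 2: 0.754 × 0.0 = 0.0000
  age 3: 0.671 × 0.9 = 0.6039
  age 4: 0.509 × 1.0 = 0.5090
  age 5: 0.458 × 0.7 = 0.3206
  age 6: 0.331 × 0.6 = 0.1986
R₀ = 0.0000 + 0.6039 + 0.5090 + 0.3206 + 0.1986 = 1.6321

1.63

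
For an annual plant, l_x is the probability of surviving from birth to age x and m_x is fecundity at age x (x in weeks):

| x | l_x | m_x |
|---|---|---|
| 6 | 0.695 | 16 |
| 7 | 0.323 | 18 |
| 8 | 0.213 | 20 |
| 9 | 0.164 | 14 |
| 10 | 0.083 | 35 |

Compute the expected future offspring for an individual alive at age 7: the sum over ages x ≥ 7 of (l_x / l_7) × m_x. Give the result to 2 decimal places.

l_7 = 0.323. Conditional survival from age 7 to x is l_x / l_7.
  x=7: (0.323/0.323) × 18 = 18.0000
  x=8: (0.213/0.323) × 20 = 13.1889
  x=9: (0.164/0.323) × 14 = 7.1084
  x=10: (0.083/0.323) × 35 = 8.9938
Sum = 18.0000 + 13.1889 + 7.1084 + 8.9938 = 47.2910

47.29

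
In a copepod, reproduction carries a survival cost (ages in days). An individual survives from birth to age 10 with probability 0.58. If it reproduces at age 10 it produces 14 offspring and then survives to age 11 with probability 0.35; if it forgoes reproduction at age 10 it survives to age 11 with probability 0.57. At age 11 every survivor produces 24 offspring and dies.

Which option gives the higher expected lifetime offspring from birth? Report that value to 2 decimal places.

12.99

breed at age 10: R₀ = 0.58 × (14 + 0.35 × 24) = 0.58 × 22.4000 = 12.9920
delay to age 11: R₀ = 0.58 × (0.57 × 24) = 0.58 × 13.6800 = 7.9344
Higher: breed at age 10 (12.9920).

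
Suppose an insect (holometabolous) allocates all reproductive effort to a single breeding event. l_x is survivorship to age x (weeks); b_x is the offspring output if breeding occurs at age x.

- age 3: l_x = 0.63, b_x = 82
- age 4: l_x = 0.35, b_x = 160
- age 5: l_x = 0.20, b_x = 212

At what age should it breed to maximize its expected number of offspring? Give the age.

Expected offspring if breeding at age x = l_x × b_x:
  age 3: 0.63 × 82 = 51.660
  age 4: 0.35 × 160 = 56.000
  age 5: 0.20 × 212 = 42.400
Maximum at age 4 (56.000).

4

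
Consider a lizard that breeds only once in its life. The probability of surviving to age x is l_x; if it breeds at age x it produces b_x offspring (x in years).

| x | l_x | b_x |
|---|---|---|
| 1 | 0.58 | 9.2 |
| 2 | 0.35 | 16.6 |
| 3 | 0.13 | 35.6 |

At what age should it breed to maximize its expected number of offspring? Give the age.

2

Expected offspring if breeding at age x = l_x × b_x:
  age 1: 0.58 × 9.2 = 5.336
  age 2: 0.35 × 16.6 = 5.810
  age 3: 0.13 × 35.6 = 4.628
Maximum at age 2 (5.810).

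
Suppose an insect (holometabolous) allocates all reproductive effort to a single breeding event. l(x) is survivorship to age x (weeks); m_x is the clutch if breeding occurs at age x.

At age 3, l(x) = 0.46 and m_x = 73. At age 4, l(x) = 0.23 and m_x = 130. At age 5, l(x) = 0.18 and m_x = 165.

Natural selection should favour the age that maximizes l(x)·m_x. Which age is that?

Expected offspring if breeding at age x = l(x) × m_x:
  age 3: 0.46 × 73 = 33.580
  age 4: 0.23 × 130 = 29.900
  age 5: 0.18 × 165 = 29.700
Maximum at age 3 (33.580).

3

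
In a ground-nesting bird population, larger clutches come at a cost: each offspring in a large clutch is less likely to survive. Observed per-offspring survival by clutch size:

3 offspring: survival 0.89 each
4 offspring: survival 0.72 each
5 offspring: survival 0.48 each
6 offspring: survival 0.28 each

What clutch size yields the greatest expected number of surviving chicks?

4

Expected surviving chicks = c × s(c):
  c=3: 3 × 0.89 = 2.670
  c=4: 4 × 0.72 = 2.880
  c=5: 5 × 0.48 = 2.400
  c=6: 6 × 0.28 = 1.680
Maximum at c = 4 (2.880 surviving chicks).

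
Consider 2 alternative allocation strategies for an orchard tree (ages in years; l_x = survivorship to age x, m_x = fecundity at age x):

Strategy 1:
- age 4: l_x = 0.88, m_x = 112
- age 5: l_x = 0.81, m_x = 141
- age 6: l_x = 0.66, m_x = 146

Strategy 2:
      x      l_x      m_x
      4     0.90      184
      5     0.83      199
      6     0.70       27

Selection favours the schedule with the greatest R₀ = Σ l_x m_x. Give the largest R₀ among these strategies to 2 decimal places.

Strategy 1: R₀ = 0.88×112 + 0.81×141 + 0.66×146 = 309.1300
Strategy 2: R₀ = 0.90×184 + 0.83×199 + 0.70×27 = 349.6700
Highest R₀: strategy 2 with 349.6700.

349.67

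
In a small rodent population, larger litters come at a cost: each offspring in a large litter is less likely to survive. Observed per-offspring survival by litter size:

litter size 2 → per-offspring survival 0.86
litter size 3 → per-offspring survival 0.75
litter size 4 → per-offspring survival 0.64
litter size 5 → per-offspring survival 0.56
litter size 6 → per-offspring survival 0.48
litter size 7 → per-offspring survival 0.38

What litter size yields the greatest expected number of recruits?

Expected recruits = c × s(c):
  c=2: 2 × 0.86 = 1.720
  c=3: 3 × 0.75 = 2.250
  c=4: 4 × 0.64 = 2.560
  c=5: 5 × 0.56 = 2.800
  c=6: 6 × 0.48 = 2.880
  c=7: 7 × 0.38 = 2.660
Maximum at c = 6 (2.880 recruits).

6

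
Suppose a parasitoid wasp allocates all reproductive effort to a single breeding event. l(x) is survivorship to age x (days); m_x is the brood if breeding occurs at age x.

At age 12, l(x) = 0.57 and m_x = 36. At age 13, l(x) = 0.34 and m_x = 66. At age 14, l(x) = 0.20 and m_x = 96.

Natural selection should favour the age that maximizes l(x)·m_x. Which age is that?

13

Expected offspring if breeding at age x = l(x) × m_x:
  age 12: 0.57 × 36 = 20.520
  age 13: 0.34 × 66 = 22.440
  age 14: 0.20 × 96 = 19.200
Maximum at age 13 (22.440).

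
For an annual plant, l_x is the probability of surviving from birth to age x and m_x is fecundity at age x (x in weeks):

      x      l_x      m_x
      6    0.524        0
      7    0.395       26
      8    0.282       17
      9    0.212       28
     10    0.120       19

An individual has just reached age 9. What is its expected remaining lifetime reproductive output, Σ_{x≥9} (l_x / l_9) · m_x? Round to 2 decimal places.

l_9 = 0.212. Conditional survival from age 9 to x is l_x / l_9.
  x=9: (0.212/0.212) × 28 = 28.0000
  x=10: (0.120/0.212) × 19 = 10.7547
Sum = 28.0000 + 10.7547 = 38.7547

38.75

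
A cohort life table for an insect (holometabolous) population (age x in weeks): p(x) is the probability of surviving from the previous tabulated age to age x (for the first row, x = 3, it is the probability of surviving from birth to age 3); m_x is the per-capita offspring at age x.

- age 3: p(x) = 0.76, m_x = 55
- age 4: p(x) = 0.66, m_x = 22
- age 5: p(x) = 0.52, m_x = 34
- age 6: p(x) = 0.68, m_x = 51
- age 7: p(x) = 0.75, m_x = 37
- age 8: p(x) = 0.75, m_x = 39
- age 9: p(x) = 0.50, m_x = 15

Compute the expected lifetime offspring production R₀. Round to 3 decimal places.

Survivorship from birth: l_x = p_3·p_4·…·p_x.
  l_3 = 0.76000
  l_4 = 0.50160
  l_5 = 0.26083
  l_6 = 0.17737
  l_7 = 0.13302
  l_8 = 0.09977
  l_9 = 0.04988
R₀ = Σ l_x m_x:
  age 3: 0.76000 × 55 = 41.8000
  age 4: 0.50160 × 22 = 11.0352
  age 5: 0.26083 × 34 = 8.8682
  age 6: 0.17737 × 51 = 9.0459
  age 7: 0.13302 × 37 = 4.9217
  age 8: 0.09977 × 39 = 3.8910
  age 9: 0.04988 × 15 = 0.7482
R₀ = 41.8000 + 11.0352 + 8.8682 + 9.0459 + 4.9217 + 3.8910 + 0.7482 = 80.3103

80.310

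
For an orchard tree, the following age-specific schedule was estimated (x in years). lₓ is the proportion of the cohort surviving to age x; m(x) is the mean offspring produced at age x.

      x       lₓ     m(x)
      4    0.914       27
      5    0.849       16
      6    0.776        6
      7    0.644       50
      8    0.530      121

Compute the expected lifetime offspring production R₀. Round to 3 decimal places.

R₀ = Σ lₓ m(x):
  age 4: 0.914 × 27 = 24.6780
  age 5: 0.849 × 16 = 13.5840
  age 6: 0.776 × 6 = 4.6560
  age 7: 0.644 × 50 = 32.2000
  age 8: 0.530 × 121 = 64.1300
R₀ = 24.6780 + 13.5840 + 4.6560 + 32.2000 + 64.1300 = 139.2480

139.248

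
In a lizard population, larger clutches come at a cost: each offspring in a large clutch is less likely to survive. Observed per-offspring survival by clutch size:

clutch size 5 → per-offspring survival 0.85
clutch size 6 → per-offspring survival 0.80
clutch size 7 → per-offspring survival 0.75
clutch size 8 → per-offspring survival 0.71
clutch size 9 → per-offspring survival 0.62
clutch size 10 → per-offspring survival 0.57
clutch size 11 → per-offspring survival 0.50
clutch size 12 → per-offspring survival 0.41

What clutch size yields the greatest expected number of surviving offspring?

Expected surviving offspring = c × s(c):
  c=5: 5 × 0.85 = 4.250
  c=6: 6 × 0.80 = 4.800
  c=7: 7 × 0.75 = 5.250
  c=8: 8 × 0.71 = 5.680
  c=9: 9 × 0.62 = 5.580
  c=10: 10 × 0.57 = 5.700
  c=11: 11 × 0.50 = 5.500
  c=12: 12 × 0.41 = 4.920
Maximum at c = 10 (5.700 surviving offspring).

10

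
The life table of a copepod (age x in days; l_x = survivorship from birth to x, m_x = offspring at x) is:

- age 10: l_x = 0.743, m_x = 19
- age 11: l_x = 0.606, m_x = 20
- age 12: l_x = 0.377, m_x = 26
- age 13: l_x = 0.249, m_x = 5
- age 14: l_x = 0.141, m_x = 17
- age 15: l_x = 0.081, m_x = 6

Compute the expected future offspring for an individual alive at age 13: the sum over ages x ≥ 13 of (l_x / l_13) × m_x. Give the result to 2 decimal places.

16.58

l_13 = 0.249. Conditional survival from age 13 to x is l_x / l_13.
  x=13: (0.249/0.249) × 5 = 5.0000
  x=14: (0.141/0.249) × 17 = 9.6265
  x=15: (0.081/0.249) × 6 = 1.9518
Sum = 5.0000 + 9.6265 + 1.9518 = 16.5783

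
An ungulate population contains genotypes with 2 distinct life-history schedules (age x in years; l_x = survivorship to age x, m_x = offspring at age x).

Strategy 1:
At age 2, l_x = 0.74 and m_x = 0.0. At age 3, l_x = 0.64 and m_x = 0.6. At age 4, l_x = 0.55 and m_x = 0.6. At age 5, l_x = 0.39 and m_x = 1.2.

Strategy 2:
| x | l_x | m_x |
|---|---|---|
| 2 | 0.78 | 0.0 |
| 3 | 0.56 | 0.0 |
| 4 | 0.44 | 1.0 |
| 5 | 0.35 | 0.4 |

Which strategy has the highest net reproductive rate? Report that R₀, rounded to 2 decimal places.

Strategy 1: R₀ = 0.74×0.0 + 0.64×0.6 + 0.55×0.6 + 0.39×1.2 = 1.1820
Strategy 2: R₀ = 0.78×0.0 + 0.56×0.0 + 0.44×1.0 + 0.35×0.4 = 0.5800
Highest R₀: strategy 1 with 1.1820.

1.18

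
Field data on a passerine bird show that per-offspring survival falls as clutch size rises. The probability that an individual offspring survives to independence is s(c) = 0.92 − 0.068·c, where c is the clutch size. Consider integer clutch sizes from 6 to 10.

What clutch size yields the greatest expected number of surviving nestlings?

7

Expected surviving nestlings = c × s(c):
  c=6: 6 × 0.512 = 3.072
  c=7: 7 × 0.444 = 3.108
  c=8: 8 × 0.376 = 3.008
  c=9: 9 × 0.308 = 2.772
  c=10: 10 × 0.240 = 2.400
Maximum at c = 7 (3.108 surviving nestlings).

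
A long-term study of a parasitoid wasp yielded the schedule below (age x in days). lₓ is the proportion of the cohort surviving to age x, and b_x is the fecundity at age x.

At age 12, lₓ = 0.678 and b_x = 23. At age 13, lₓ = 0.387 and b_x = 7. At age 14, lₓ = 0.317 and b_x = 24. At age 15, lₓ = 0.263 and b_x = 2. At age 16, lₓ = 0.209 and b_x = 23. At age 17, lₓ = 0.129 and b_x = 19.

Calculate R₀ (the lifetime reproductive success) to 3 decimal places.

33.695

R₀ = Σ lₓ b_x:
  age 12: 0.678 × 23 = 15.5940
  age 13: 0.387 × 7 = 2.7090
  age 14: 0.317 × 24 = 7.6080
  age 15: 0.263 × 2 = 0.5260
  age 16: 0.209 × 23 = 4.8070
  age 17: 0.129 × 19 = 2.4510
R₀ = 15.5940 + 2.7090 + 7.6080 + 0.5260 + 4.8070 + 2.4510 = 33.6950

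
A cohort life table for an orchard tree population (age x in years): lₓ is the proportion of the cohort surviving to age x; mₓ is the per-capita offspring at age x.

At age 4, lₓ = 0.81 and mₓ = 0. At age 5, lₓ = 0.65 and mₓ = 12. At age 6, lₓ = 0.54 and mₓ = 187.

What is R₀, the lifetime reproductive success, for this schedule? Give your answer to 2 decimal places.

108.78

R₀ = Σ lₓ mₓ:
  age 4: 0.81 × 0 = 0.0000
  age 5: 0.65 × 12 = 7.8000
  age 6: 0.54 × 187 = 100.9800
R₀ = 0.0000 + 7.8000 + 100.9800 = 108.7800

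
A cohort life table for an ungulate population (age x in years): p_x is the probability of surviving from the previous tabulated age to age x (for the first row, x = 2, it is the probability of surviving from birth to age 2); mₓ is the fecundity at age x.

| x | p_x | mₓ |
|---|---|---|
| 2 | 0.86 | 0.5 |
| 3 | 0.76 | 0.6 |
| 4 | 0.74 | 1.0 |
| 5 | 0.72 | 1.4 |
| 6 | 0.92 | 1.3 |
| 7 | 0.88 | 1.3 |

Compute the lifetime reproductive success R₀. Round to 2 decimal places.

2.58

Survivorship from birth: l_x = p_2·p_3·…·p_x.
  l_2 = 0.86000
  l_3 = 0.65360
  l_4 = 0.48366
  l_5 = 0.34824
  l_6 = 0.32038
  l_7 = 0.28193
R₀ = Σ l_x mₓ:
  age 2: 0.86000 × 0.5 = 0.4300
  age 3: 0.65360 × 0.6 = 0.3922
  age 4: 0.48366 × 1.0 = 0.4837
  age 5: 0.34824 × 1.4 = 0.4875
  age 6: 0.32038 × 1.3 = 0.4165
  age 7: 0.28193 × 1.3 = 0.3665
R₀ = 0.4300 + 0.3922 + 0.4837 + 0.4875 + 0.4165 + 0.3665 = 2.5764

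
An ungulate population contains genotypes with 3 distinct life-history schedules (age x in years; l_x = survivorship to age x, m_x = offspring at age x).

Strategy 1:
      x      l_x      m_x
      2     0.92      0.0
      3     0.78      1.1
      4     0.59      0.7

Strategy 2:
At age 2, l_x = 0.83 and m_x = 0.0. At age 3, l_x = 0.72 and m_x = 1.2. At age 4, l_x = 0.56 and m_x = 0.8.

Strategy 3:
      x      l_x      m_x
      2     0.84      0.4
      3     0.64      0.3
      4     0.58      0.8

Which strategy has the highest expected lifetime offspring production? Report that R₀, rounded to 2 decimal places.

1.31

Strategy 1: R₀ = 0.92×0.0 + 0.78×1.1 + 0.59×0.7 = 1.2710
Strategy 2: R₀ = 0.83×0.0 + 0.72×1.2 + 0.56×0.8 = 1.3120
Strategy 3: R₀ = 0.84×0.4 + 0.64×0.3 + 0.58×0.8 = 0.9920
Highest R₀: strategy 2 with 1.3120.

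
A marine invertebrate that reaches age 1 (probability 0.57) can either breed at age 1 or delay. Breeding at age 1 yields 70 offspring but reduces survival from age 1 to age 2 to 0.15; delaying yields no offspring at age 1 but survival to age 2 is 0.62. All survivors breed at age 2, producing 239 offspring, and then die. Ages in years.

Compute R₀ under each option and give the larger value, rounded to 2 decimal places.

breed at age 1: R₀ = 0.57 × (70 + 0.15 × 239) = 0.57 × 105.8500 = 60.3345
delay to age 2: R₀ = 0.57 × (0.62 × 239) = 0.57 × 148.1800 = 84.4626
Higher: delay to age 2 (84.4626).

84.46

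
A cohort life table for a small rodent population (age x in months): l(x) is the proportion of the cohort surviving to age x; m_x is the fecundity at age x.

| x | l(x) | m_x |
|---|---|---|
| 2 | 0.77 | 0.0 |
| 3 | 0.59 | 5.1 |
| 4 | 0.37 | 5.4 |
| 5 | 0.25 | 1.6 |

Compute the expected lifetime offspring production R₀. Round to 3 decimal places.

R₀ = Σ l(x) m_x:
  age 2: 0.77 × 0.0 = 0.0000
  age 3: 0.59 × 5.1 = 3.0090
  age 4: 0.37 × 5.4 = 1.9980
  age 5: 0.25 × 1.6 = 0.4000
R₀ = 0.0000 + 3.0090 + 1.9980 + 0.4000 = 5.4070

5.407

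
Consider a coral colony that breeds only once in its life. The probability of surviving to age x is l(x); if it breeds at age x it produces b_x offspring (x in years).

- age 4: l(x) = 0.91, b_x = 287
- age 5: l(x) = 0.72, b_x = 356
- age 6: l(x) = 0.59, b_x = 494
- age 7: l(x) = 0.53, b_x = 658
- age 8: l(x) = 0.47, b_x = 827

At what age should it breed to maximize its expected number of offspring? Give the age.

8

Expected offspring if breeding at age x = l(x) × b_x:
  age 4: 0.91 × 287 = 261.170
  age 5: 0.72 × 356 = 256.320
  age 6: 0.59 × 494 = 291.460
  age 7: 0.53 × 658 = 348.740
  age 8: 0.47 × 827 = 388.690
Maximum at age 8 (388.690).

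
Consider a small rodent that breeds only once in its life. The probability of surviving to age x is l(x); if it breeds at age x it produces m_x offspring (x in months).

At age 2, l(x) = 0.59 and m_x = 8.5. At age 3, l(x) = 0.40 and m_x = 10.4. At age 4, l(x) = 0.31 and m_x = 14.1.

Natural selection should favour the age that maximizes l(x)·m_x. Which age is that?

2

Expected offspring if breeding at age x = l(x) × m_x:
  age 2: 0.59 × 8.5 = 5.015
  age 3: 0.40 × 10.4 = 4.160
  age 4: 0.31 × 14.1 = 4.371
Maximum at age 2 (5.015).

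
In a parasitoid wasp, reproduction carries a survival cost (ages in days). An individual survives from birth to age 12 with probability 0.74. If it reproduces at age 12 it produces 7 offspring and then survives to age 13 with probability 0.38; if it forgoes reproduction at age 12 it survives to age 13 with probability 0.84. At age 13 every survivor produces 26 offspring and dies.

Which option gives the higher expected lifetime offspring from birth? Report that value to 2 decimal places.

breed at age 12: R₀ = 0.74 × (7 + 0.38 × 26) = 0.74 × 16.8800 = 12.4912
delay to age 13: R₀ = 0.74 × (0.84 × 26) = 0.74 × 21.8400 = 16.1616
Higher: delay to age 13 (16.1616).

16.16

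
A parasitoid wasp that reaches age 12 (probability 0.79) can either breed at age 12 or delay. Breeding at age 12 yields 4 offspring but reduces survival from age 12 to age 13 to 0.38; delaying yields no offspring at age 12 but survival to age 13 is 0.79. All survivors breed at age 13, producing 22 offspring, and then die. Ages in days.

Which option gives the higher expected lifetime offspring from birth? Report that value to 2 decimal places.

breed at age 12: R₀ = 0.79 × (4 + 0.38 × 22) = 0.79 × 12.3600 = 9.7644
delay to age 13: R₀ = 0.79 × (0.79 × 22) = 0.79 × 17.3800 = 13.7302
Higher: delay to age 13 (13.7302).

13.73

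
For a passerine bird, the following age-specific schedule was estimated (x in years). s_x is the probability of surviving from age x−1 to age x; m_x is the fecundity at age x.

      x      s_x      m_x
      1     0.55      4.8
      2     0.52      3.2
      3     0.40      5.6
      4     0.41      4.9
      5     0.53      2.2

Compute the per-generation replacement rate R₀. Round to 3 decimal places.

4.480

Survivorship from birth: l_x = s_1·s_2·…·s_x.
  l_1 = 0.55000
  l_2 = 0.28600
  l_3 = 0.11440
  l_4 = 0.04690
  l_5 = 0.02486
R₀ = Σ l_x m_x:
  age 1: 0.55000 × 4.8 = 2.6400
  age 2: 0.28600 × 3.2 = 0.9152
  age 3: 0.11440 × 5.6 = 0.6406
  age 4: 0.04690 × 4.9 = 0.2298
  age 5: 0.02486 × 2.2 = 0.0547
R₀ = 2.6400 + 0.9152 + 0.6406 + 0.2298 + 0.0547 = 4.4803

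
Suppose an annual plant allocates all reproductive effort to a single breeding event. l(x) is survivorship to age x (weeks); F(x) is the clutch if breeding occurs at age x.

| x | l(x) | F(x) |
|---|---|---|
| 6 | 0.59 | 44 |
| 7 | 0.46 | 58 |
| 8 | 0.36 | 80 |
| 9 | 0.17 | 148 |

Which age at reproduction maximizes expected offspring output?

8

Expected offspring if breeding at age x = l(x) × F(x):
  age 6: 0.59 × 44 = 25.960
  age 7: 0.46 × 58 = 26.680
  age 8: 0.36 × 80 = 28.800
  age 9: 0.17 × 148 = 25.160
Maximum at age 8 (28.800).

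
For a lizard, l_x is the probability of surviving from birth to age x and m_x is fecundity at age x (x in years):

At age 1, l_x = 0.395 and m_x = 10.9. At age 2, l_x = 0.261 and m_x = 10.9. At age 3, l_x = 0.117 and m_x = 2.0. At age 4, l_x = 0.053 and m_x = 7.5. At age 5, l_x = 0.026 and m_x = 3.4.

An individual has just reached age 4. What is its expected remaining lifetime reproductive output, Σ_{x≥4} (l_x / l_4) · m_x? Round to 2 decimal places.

l_4 = 0.053. Conditional survival from age 4 to x is l_x / l_4.
  x=4: (0.053/0.053) × 7.5 = 7.5000
  x=5: (0.026/0.053) × 3.4 = 1.6679
Sum = 7.5000 + 1.6679 = 9.1679

9.17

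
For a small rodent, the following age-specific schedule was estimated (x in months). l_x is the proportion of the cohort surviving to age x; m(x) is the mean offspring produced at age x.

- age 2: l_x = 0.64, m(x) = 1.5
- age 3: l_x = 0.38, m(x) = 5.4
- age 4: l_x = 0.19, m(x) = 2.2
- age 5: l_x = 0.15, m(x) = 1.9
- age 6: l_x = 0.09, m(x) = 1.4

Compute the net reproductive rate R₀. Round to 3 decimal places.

R₀ = Σ l_x m(x):
  age 2: 0.64 × 1.5 = 0.9600
  age 3: 0.38 × 5.4 = 2.0520
  age 4: 0.19 × 2.2 = 0.4180
  age 5: 0.15 × 1.9 = 0.2850
  age 6: 0.09 × 1.4 = 0.1260
R₀ = 0.9600 + 2.0520 + 0.4180 + 0.2850 + 0.1260 = 3.8410

3.841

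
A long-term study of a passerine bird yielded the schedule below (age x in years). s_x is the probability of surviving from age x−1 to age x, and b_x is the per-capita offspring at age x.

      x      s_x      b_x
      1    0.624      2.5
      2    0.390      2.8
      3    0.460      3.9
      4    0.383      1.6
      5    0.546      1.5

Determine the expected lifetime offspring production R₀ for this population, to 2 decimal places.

2.78

Survivorship from birth: l_x = s_1·s_2·…·s_x.
  l_1 = 0.62400
  l_2 = 0.24336
  l_3 = 0.11195
  l_4 = 0.04288
  l_5 = 0.02341
R₀ = Σ l_x b_x:
  age 1: 0.62400 × 2.5 = 1.5600
  age 2: 0.24336 × 2.8 = 0.6814
  age 3: 0.11195 × 3.9 = 0.4366
  age 4: 0.04288 × 1.6 = 0.0686
  age 5: 0.02341 × 1.5 = 0.0351
R₀ = 1.5600 + 0.6814 + 0.4366 + 0.0686 + 0.0351 = 2.7817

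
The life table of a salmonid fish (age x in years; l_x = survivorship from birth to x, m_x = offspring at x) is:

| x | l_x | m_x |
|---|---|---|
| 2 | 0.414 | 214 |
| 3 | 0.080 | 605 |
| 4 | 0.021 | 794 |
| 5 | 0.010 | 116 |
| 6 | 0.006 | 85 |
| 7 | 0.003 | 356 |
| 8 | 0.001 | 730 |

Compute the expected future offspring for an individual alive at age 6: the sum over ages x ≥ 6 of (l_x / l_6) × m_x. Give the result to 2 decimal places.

l_6 = 0.006. Conditional survival from age 6 to x is l_x / l_6.
  x=6: (0.006/0.006) × 85 = 85.0000
  x=7: (0.003/0.006) × 356 = 178.0000
  x=8: (0.001/0.006) × 730 = 121.6667
Sum = 85.0000 + 178.0000 + 121.6667 = 384.6667

384.67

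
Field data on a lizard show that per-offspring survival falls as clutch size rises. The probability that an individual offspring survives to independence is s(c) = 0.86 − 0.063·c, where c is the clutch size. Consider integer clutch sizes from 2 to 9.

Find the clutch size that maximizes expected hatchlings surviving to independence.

7

Expected hatchlings surviving to independence = c × s(c):
  c=2: 2 × 0.734 = 1.468
  c=3: 3 × 0.671 = 2.013
  c=4: 4 × 0.608 = 2.432
  c=5: 5 × 0.545 = 2.725
  c=6: 6 × 0.482 = 2.892
  c=7: 7 × 0.419 = 2.933
  c=8: 8 × 0.356 = 2.848
  c=9: 9 × 0.293 = 2.637
Maximum at c = 7 (2.933 hatchlings surviving to independence).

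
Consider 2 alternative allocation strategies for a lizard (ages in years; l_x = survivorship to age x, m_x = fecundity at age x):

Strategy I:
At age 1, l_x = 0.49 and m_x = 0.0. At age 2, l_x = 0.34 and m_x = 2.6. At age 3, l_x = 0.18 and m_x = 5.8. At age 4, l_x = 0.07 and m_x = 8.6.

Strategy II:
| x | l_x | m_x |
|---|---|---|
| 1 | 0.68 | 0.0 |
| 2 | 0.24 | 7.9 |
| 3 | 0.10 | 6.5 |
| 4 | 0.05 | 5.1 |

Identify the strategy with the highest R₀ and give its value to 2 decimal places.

2.80

Strategy I: R₀ = 0.49×0.0 + 0.34×2.6 + 0.18×5.8 + 0.07×8.6 = 2.5300
Strategy II: R₀ = 0.68×0.0 + 0.24×7.9 + 0.10×6.5 + 0.05×5.1 = 2.8010
Highest R₀: strategy II with 2.8010.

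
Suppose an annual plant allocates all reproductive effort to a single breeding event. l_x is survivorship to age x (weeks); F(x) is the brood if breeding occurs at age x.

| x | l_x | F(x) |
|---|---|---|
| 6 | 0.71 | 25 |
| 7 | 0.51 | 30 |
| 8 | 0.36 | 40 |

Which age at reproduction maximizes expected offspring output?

6

Expected offspring if breeding at age x = l_x × F(x):
  age 6: 0.71 × 25 = 17.750
  age 7: 0.51 × 30 = 15.300
  age 8: 0.36 × 40 = 14.400
Maximum at age 6 (17.750).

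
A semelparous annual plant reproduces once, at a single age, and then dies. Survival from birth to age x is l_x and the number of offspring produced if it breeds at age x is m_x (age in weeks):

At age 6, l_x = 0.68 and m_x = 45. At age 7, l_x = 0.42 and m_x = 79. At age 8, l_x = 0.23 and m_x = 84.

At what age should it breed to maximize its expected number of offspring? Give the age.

7

Expected offspring if breeding at age x = l_x × m_x:
  age 6: 0.68 × 45 = 30.600
  age 7: 0.42 × 79 = 33.180
  age 8: 0.23 × 84 = 19.320
Maximum at age 7 (33.180).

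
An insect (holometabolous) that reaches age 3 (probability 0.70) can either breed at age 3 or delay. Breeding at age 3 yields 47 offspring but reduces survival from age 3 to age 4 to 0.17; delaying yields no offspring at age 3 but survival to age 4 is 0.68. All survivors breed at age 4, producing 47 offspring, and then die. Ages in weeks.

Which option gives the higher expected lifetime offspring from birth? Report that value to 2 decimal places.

breed at age 3: R₀ = 0.70 × (47 + 0.17 × 47) = 0.70 × 54.9900 = 38.4930
delay to age 4: R₀ = 0.70 × (0.68 × 47) = 0.70 × 31.9600 = 22.3720
Higher: breed at age 3 (38.4930).

38.49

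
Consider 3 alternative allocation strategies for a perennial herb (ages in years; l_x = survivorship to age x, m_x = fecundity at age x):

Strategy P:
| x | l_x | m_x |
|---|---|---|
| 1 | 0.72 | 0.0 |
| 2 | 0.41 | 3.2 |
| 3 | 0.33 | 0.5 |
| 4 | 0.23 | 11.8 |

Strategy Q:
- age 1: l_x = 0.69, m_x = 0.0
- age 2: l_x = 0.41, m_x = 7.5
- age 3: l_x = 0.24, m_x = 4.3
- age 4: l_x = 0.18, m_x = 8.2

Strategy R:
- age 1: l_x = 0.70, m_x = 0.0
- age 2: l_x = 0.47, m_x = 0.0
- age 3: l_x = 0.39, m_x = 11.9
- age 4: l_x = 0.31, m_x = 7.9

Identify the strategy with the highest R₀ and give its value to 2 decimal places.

7.09

Strategy P: R₀ = 0.72×0.0 + 0.41×3.2 + 0.33×0.5 + 0.23×11.8 = 4.1910
Strategy Q: R₀ = 0.69×0.0 + 0.41×7.5 + 0.24×4.3 + 0.18×8.2 = 5.5830
Strategy R: R₀ = 0.70×0.0 + 0.47×0.0 + 0.39×11.9 + 0.31×7.9 = 7.0900
Highest R₀: strategy R with 7.0900.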